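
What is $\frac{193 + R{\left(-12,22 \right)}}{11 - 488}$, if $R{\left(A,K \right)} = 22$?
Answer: $- \frac{215}{477} \approx -0.45073$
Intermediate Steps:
$\frac{193 + R{\left(-12,22 \right)}}{11 - 488} = \frac{193 + 22}{11 - 488} = \frac{215}{-477} = 215 \left(- \frac{1}{477}\right) = - \frac{215}{477}$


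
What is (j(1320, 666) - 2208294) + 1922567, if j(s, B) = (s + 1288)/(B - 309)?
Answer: -102001931/357 ≈ -2.8572e+5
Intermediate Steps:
j(s, B) = (1288 + s)/(-309 + B)
(j(1320, 666) - 2208294) + 1922567 = ((1288 + 1320)/(-309 + 666) - 2208294) + 1922567 = (2608/357 - 2208294) + 1922567 = -788358350/357 + 1922567 = -102001931/357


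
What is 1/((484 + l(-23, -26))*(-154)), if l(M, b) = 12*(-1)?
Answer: -1/72688 ≈ -1.3757e-5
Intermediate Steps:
l(M, b) = -12
1/((484 + l(-23, -26))*(-154)) = 1/((484 - 12)*(-154)) = -1/154/472 = (1/472)*(-1/154) = -1/72688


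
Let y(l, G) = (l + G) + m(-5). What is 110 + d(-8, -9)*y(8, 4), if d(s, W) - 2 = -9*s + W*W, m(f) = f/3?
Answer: 5135/3 ≈ 1711.7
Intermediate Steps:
m(f) = f/3 (m(f) = f*(⅓) = f/3)
d(s, W) = 2 + W² - 9*s (d(s, W) = 2 + (-9*s + W*W) = 2 + (-9*s + W²) = 2 + (W² - 9*s) = 2 + W² - 9*s)
y(l, G) = -5/3 + G + l (y(l, G) = (l + G) + (⅓)*(-5) = (G + l) - 5/3 = -5/3 + G + l)
110 + d(-8, -9)*y(8, 4) = 110 + (2 + (-9)² - 9*(-8))*(-5/3 + 4 + 8) = 110 + (2 + 81 + 72)*(31/3) = 110 + 155*(31/3) = 110 + 4805/3 = 5135/3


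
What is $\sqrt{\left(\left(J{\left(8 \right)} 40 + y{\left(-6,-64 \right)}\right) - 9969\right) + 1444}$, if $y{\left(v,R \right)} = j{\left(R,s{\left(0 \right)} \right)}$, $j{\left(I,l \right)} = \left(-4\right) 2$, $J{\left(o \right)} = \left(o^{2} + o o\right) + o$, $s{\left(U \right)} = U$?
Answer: $i \sqrt{3093} \approx 55.615 i$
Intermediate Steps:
$J{\left(o \right)} = o + 2 o^{2}$ ($J{\left(o \right)} = \left(o^{2} + o^{2}\right) + o = 2 o^{2} + o = o + 2 o^{2}$)
$j{\left(I,l \right)} = -8$
$y{\left(v,R \right)} = -8$
$\sqrt{\left(\left(J{\left(8 \right)} 40 + y{\left(-6,-64 \right)}\right) - 9969\right) + 1444} = \sqrt{\left(\left(8 \left(1 + 2 \cdot 8\right) 40 - 8\right) - 9969\right) + 1444} = \sqrt{\left(\left(8 \left(1 + 16\right) 40 - 8\right) - 9969\right) + 1444} = \sqrt{\left(\left(8 \cdot 17 \cdot 40 - 8\right) - 9969\right) + 1444} = \sqrt{\left(\left(136 \cdot 40 - 8\right) - 9969\right) + 1444} = \sqrt{\left(\left(5440 - 8\right) - 9969\right) + 1444} = \sqrt{\left(5432 - 9969\right) + 1444} = \sqrt{-4537 + 1444} = \sqrt{-3093} = i \sqrt{3093}$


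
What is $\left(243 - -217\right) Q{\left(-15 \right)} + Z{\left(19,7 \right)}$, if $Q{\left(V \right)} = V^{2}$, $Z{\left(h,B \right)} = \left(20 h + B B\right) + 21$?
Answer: $103950$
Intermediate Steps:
$Z{\left(h,B \right)} = 21 + B^{2} + 20 h$ ($Z{\left(h,B \right)} = \left(20 h + B^{2}\right) + 21 = \left(B^{2} + 20 h\right) + 21 = 21 + B^{2} + 20 h$)
$\left(243 - -217\right) Q{\left(-15 \right)} + Z{\left(19,7 \right)} = \left(243 - -217\right) \left(-15\right)^{2} + \left(21 + 7^{2} + 20 \cdot 19\right) = \left(243 + 217\right) 225 + \left(21 + 49 + 380\right) = 460 \cdot 225 + 450 = 103500 + 450 = 103950$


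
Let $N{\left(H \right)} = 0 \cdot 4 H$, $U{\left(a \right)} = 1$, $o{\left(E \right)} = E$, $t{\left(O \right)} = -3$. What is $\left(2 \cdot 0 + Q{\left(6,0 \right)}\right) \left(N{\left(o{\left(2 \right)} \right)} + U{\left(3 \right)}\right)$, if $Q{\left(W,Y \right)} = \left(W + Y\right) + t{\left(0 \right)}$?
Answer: $3$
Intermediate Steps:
$N{\left(H \right)} = 0$ ($N{\left(H \right)} = 0 H = 0$)
$Q{\left(W,Y \right)} = -3 + W + Y$ ($Q{\left(W,Y \right)} = \left(W + Y\right) - 3 = -3 + W + Y$)
$\left(2 \cdot 0 + Q{\left(6,0 \right)}\right) \left(N{\left(o{\left(2 \right)} \right)} + U{\left(3 \right)}\right) = \left(2 \cdot 0 + \left(-3 + 6 + 0\right)\right) \left(0 + 1\right) = \left(0 + 3\right) 1 = 3 \cdot 1 = 3$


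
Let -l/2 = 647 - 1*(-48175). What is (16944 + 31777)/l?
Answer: -48721/97644 ≈ -0.49897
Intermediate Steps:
l = -97644 (l = -2*(647 - 1*(-48175)) = -2*(647 + 48175) = -2*48822 = -97644)
(16944 + 31777)/l = (16944 + 31777)/(-97644) = 48721*(-1/97644) = -48721/97644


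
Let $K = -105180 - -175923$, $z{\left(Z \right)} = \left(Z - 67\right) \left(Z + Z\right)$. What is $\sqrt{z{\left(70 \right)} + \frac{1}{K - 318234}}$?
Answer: $\frac{\sqrt{2858417076281}}{82497} \approx 20.494$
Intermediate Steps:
$z{\left(Z \right)} = 2 Z \left(-67 + Z\right)$ ($z{\left(Z \right)} = \left(-67 + Z\right) 2 Z = 2 Z \left(-67 + Z\right)$)
$K = 70743$ ($K = -105180 + 175923 = 70743$)
$\sqrt{z{\left(70 \right)} + \frac{1}{K - 318234}} = \sqrt{2 \cdot 70 \left(-67 + 70\right) + \frac{1}{70743 - 318234}} = \sqrt{2 \cdot 70 \cdot 3 + \frac{1}{-247491}} = \sqrt{420 - \frac{1}{247491}} = \sqrt{\frac{103946219}{247491}} = \frac{\sqrt{2858417076281}}{82497}$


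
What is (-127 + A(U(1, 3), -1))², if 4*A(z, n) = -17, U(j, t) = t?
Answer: 275625/16 ≈ 17227.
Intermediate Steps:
A(z, n) = -17/4 (A(z, n) = (¼)*(-17) = -17/4)
(-127 + A(U(1, 3), -1))² = (-127 - 17/4)² = (-525/4)² = 275625/16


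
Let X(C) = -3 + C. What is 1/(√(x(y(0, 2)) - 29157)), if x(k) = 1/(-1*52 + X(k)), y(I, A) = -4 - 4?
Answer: -3*I*√3214561/918446 ≈ -0.0058564*I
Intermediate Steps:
y(I, A) = -8
x(k) = 1/(-55 + k) (x(k) = 1/(-1*52 + (-3 + k)) = 1/(-52 + (-3 + k)) = 1/(-55 + k))
1/(√(x(y(0, 2)) - 29157)) = 1/(√(1/(-55 - 8) - 29157)) = 1/(√(1/(-63) - 29157)) = 1/(√(-1/63 - 29157)) = 1/(√(-1836892/63)) = 1/(2*I*√3214561/21) = -3*I*√3214561/918446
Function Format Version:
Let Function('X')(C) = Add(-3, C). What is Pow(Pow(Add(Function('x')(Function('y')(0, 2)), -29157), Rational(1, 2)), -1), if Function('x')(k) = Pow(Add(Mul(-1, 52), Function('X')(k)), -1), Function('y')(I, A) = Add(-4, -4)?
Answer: Mul(Rational(-3, 918446), I, Pow(3214561, Rational(1, 2))) ≈ Mul(-0.0058564, I)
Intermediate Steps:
Function('y')(I, A) = -8
Function('x')(k) = Pow(Add(-55, k), -1) (Function('x')(k) = Pow(Add(Mul(-1, 52), Add(-3, k)), -1) = Pow(Add(-52, Add(-3, k)), -1) = Pow(Add(-55, k), -1))
Pow(Pow(Add(Function('x')(Function('y')(0, 2)), -29157), Rational(1, 2)), -1) = Pow(Pow(Add(Pow(Add(-55, -8), -1), -29157), Rational(1, 2)), -1) = Pow(Pow(Add(Pow(-63, -1), -29157), Rational(1, 2)), -1) = Pow(Pow(Add(Rational(-1, 63), -29157), Rational(1, 2)), -1) = Pow(Pow(Rational(-1836892, 63), Rational(1, 2)), -1) = Pow(Mul(Rational(2, 21), I, Pow(3214561, Rational(1, 2))), -1) = Mul(Rational(-3, 918446), I, Pow(3214561, Rational(1, 2)))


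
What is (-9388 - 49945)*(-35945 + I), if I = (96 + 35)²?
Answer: 1114511072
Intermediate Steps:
I = 17161 (I = 131² = 17161)
(-9388 - 49945)*(-35945 + I) = (-9388 - 49945)*(-35945 + 17161) = -59333*(-18784) = 1114511072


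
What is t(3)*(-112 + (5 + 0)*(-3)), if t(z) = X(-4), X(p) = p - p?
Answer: 0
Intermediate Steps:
X(p) = 0
t(z) = 0
t(3)*(-112 + (5 + 0)*(-3)) = 0*(-112 + (5 + 0)*(-3)) = 0*(-112 + 5*(-3)) = 0*(-112 - 15) = 0*(-127) = 0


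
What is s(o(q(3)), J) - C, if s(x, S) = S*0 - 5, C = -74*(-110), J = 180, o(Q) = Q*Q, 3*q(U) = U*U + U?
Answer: -8145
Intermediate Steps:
q(U) = U/3 + U**2/3 (q(U) = (U*U + U)/3 = (U**2 + U)/3 = (U + U**2)/3 = U/3 + U**2/3)
o(Q) = Q**2
C = 8140
s(x, S) = -5 (s(x, S) = 0 - 5 = -5)
s(o(q(3)), J) - C = -5 - 1*8140 = -5 - 8140 = -8145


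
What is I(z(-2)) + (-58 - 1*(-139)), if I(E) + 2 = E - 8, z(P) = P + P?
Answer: 67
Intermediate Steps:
z(P) = 2*P
I(E) = -10 + E (I(E) = -2 + (E - 8) = -2 + (-8 + E) = -10 + E)
I(z(-2)) + (-58 - 1*(-139)) = (-10 + 2*(-2)) + (-58 - 1*(-139)) = (-10 - 4) + (-58 + 139) = -14 + 81 = 67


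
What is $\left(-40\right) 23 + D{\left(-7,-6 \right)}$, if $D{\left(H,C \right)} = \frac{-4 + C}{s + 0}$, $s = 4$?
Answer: $- \frac{1845}{2} \approx -922.5$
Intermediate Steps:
$D{\left(H,C \right)} = -1 + \frac{C}{4}$ ($D{\left(H,C \right)} = \frac{-4 + C}{4 + 0} = \frac{-4 + C}{4} = \left(-4 + C\right) \frac{1}{4} = -1 + \frac{C}{4}$)
$\left(-40\right) 23 + D{\left(-7,-6 \right)} = \left(-40\right) 23 + \left(-1 + \frac{1}{4} \left(-6\right)\right) = -920 - \frac{5}{2} = - \frac{1845}{2}$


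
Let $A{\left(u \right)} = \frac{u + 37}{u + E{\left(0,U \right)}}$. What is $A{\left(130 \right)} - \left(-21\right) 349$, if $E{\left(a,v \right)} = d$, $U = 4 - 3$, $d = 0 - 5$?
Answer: $\frac{916292}{125} \approx 7330.3$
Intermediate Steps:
$d = -5$ ($d = 0 - 5 = -5$)
$U = 1$ ($U = 4 - 3 = 1$)
$E{\left(a,v \right)} = -5$
$A{\left(u \right)} = \frac{37 + u}{-5 + u}$ ($A{\left(u \right)} = \frac{u + 37}{u - 5} = \frac{37 + u}{-5 + u}$)
$A{\left(130 \right)} - \left(-21\right) 349 = \frac{37 + 130}{-5 + 130} - \left(-21\right) 349 = \frac{1}{125} \cdot 167 - -7329 = \frac{1}{125} \cdot 167 + 7329 = \frac{167}{125} + 7329 = \frac{916292}{125}$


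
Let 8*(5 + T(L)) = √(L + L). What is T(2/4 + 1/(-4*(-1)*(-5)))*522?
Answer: -2610 + 783*√10/40 ≈ -2548.1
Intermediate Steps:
T(L) = -5 + √2*√L/8 (T(L) = -5 + √(L + L)/8 = -5 + √(2*L)/8 = -5 + (√2*√L)/8 = -5 + √2*√L/8)
T(2/4 + 1/(-4*(-1)*(-5)))*522 = (-5 + √2*√(2/4 + 1/(-4*(-1)*(-5)))/8)*522 = (-5 + √2*√(2*(¼) + 1/(4*(-5)))/8)*522 = (-5 + √2*√(½ + 1/(-20))/8)*522 = (-5 + √2*√(½ + 1*(-1/20))/8)*522 = (-5 + √2*√(½ - 1/20)/8)*522 = (-5 + √2*√(9/20)/8)*522 = (-5 + √2*(3*√5/10)/8)*522 = (-5 + 3*√10/80)*522 = -2610 + 783*√10/40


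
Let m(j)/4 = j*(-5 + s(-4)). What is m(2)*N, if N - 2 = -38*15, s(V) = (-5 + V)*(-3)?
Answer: -99968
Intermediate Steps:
s(V) = 15 - 3*V
m(j) = 88*j (m(j) = 4*(j*(-5 + (15 - 3*(-4)))) = 4*(j*(-5 + (15 + 12))) = 4*(j*(-5 + 27)) = 4*(j*22) = 4*(22*j) = 88*j)
N = -568 (N = 2 - 38*15 = 2 - 570 = -568)
m(2)*N = (88*2)*(-568) = 176*(-568) = -99968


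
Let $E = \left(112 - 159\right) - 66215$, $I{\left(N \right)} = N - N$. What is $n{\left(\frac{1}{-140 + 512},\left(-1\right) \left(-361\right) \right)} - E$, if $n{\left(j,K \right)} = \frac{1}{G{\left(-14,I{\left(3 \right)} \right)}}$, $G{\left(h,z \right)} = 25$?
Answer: $\frac{1656551}{25} \approx 66262.0$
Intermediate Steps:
$I{\left(N \right)} = 0$
$E = -66262$ ($E = \left(112 - 159\right) - 66215 = -47 - 66215 = -66262$)
$n{\left(j,K \right)} = \frac{1}{25}$
$n{\left(\frac{1}{-140 + 512},\left(-1\right) \left(-361\right) \right)} - E = \frac{1}{25} - -66262 = \frac{1}{25} + 66262 = \frac{1656551}{25}$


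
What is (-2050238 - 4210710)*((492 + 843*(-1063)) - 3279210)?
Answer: 26138374755996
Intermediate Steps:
(-2050238 - 4210710)*((492 + 843*(-1063)) - 3279210) = -6260948*((492 - 896109) - 3279210) = -6260948*(-895617 - 3279210) = -6260948*(-4174827) = 26138374755996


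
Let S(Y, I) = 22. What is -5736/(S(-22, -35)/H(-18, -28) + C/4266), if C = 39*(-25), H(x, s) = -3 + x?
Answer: 57096144/12703 ≈ 4494.7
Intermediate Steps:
C = -975
-5736/(S(-22, -35)/H(-18, -28) + C/4266) = -5736/(22/(-3 - 18) - 975/4266) = -5736/(22/(-21) - 975*1/4266) = -5736/(22*(-1/21) - 325/1422) = -5736/(-22/21 - 325/1422) = -5736/(-12703/9954) = -5736*(-9954/12703) = 57096144/12703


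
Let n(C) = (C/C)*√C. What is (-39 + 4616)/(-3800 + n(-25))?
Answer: -695704/577601 - 4577*I/2888005 ≈ -1.2045 - 0.0015848*I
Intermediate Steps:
n(C) = √C (n(C) = 1*√C = √C)
(-39 + 4616)/(-3800 + n(-25)) = (-39 + 4616)/(-3800 + √(-25)) = 4577/(-3800 + 5*I) = 4577*((-3800 - 5*I)/14440025) = 4577*(-3800 - 5*I)/14440025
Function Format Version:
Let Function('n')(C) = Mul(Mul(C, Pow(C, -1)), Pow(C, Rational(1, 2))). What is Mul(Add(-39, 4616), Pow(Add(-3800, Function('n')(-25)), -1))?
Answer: Add(Rational(-695704, 577601), Mul(Rational(-4577, 2888005), I)) ≈ Add(-1.2045, Mul(-0.0015848, I))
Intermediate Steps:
Function('n')(C) = Pow(C, Rational(1, 2)) (Function('n')(C) = Mul(1, Pow(C, Rational(1, 2))) = Pow(C, Rational(1, 2)))
Mul(Add(-39, 4616), Pow(Add(-3800, Function('n')(-25)), -1)) = Mul(Add(-39, 4616), Pow(Add(-3800, Pow(-25, Rational(1, 2))), -1)) = Mul(4577, Pow(Add(-3800, Mul(5, I)), -1)) = Mul(4577, Mul(Rational(1, 14440025), Add(-3800, Mul(-5, I)))) = Mul(Rational(4577, 14440025), Add(-3800, Mul(-5, I)))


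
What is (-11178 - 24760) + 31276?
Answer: -4662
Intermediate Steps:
(-11178 - 24760) + 31276 = -35938 + 31276 = -4662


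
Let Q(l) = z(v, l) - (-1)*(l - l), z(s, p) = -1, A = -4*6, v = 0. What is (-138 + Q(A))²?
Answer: 19321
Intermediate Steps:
A = -24
Q(l) = -1 (Q(l) = -1 - (-1)*(l - l) = -1 - (-1)*0 = -1 - 1*0 = -1 + 0 = -1)
(-138 + Q(A))² = (-138 - 1)² = (-139)² = 19321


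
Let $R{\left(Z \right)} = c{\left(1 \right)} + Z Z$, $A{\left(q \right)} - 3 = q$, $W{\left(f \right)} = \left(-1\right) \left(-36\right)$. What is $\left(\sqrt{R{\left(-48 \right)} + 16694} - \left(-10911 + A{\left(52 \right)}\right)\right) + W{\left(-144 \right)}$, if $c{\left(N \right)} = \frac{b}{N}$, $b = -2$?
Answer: $10892 + 2 \sqrt{4749} \approx 11030.0$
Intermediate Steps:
$W{\left(f \right)} = 36$
$A{\left(q \right)} = 3 + q$
$c{\left(N \right)} = - \frac{2}{N}$
$R{\left(Z \right)} = -2 + Z^{2}$ ($R{\left(Z \right)} = - \frac{2}{1} + Z Z = \left(-2\right) 1 + Z^{2} = -2 + Z^{2}$)
$\left(\sqrt{R{\left(-48 \right)} + 16694} - \left(-10911 + A{\left(52 \right)}\right)\right) + W{\left(-144 \right)} = \left(\sqrt{\left(-2 + \left(-48\right)^{2}\right) + 16694} + \left(10911 - \left(3 + 52\right)\right)\right) + 36 = \left(\sqrt{\left(-2 + 2304\right) + 16694} + \left(10911 - 55\right)\right) + 36 = \left(\sqrt{2302 + 16694} + \left(10911 - 55\right)\right) + 36 = \left(\sqrt{18996} + 10856\right) + 36 = \left(2 \sqrt{4749} + 10856\right) + 36 = \left(10856 + 2 \sqrt{4749}\right) + 36 = 10892 + 2 \sqrt{4749}$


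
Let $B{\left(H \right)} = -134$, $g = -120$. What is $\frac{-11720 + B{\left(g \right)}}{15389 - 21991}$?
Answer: $\frac{5927}{3301} \approx 1.7955$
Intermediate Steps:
$\frac{-11720 + B{\left(g \right)}}{15389 - 21991} = \frac{-11720 - 134}{15389 - 21991} = - \frac{11854}{-6602} = \left(-11854\right) \left(- \frac{1}{6602}\right) = \frac{5927}{3301}$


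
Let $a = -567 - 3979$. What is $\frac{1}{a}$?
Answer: $- \frac{1}{4546} \approx -0.00021997$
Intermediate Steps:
$a = -4546$ ($a = -567 - 3979 = -4546$)
$\frac{1}{a} = \frac{1}{-4546} = - \frac{1}{4546}$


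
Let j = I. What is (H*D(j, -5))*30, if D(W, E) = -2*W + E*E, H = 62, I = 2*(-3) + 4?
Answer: 53940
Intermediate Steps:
I = -2 (I = -6 + 4 = -2)
j = -2
D(W, E) = E² - 2*W (D(W, E) = -2*W + E² = E² - 2*W)
(H*D(j, -5))*30 = (62*((-5)² - 2*(-2)))*30 = (62*(25 + 4))*30 = (62*29)*30 = 1798*30 = 53940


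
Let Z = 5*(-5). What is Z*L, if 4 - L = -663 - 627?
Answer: -32350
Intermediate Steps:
L = 1294 (L = 4 - (-663 - 627) = 4 - 1*(-1290) = 4 + 1290 = 1294)
Z = -25
Z*L = -25*1294 = -32350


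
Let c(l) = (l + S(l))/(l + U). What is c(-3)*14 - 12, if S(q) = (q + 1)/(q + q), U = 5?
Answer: -92/3 ≈ -30.667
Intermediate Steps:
S(q) = (1 + q)/(2*q) (S(q) = (1 + q)/((2*q)) = (1 + q)*(1/(2*q)) = (1 + q)/(2*q))
c(l) = (l + (1 + l)/(2*l))/(5 + l) (c(l) = (l + (1 + l)/(2*l))/(l + 5) = (l + (1 + l)/(2*l))/(5 + l))
c(-3)*14 - 12 = ((1/2)*(1 - 3 + 2*(-3)**2)/(-3*(5 - 3)))*14 - 12 = ((1/2)*(-1/3)*(1 - 3 + 2*9)/2)*14 - 12 = ((1/2)*(-1/3)*(1/2)*(1 - 3 + 18))*14 - 12 = ((1/2)*(-1/3)*(1/2)*16)*14 - 12 = -4/3*14 - 12 = -56/3 - 12 = -92/3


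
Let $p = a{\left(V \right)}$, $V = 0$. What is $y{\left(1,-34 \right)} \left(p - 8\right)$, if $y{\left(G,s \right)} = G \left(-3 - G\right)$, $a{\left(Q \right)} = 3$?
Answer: $20$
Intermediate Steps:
$p = 3$
$y{\left(1,-34 \right)} \left(p - 8\right) = \left(-1\right) 1 \left(3 + 1\right) \left(3 - 8\right) = \left(-1\right) 1 \cdot 4 \left(-5\right) = \left(-4\right) \left(-5\right) = 20$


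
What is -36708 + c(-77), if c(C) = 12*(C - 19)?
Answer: -37860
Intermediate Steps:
c(C) = -228 + 12*C (c(C) = 12*(-19 + C) = -228 + 12*C)
-36708 + c(-77) = -36708 + (-228 + 12*(-77)) = -36708 + (-228 - 924) = -36708 - 1152 = -37860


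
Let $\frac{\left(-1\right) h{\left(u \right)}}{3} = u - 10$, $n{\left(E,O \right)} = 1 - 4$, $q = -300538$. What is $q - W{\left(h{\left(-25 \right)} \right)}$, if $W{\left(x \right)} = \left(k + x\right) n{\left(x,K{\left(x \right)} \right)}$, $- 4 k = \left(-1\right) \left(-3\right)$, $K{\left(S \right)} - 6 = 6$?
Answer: $- \frac{1200901}{4} \approx -3.0023 \cdot 10^{5}$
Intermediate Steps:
$K{\left(S \right)} = 12$ ($K{\left(S \right)} = 6 + 6 = 12$)
$n{\left(E,O \right)} = -3$ ($n{\left(E,O \right)} = 1 - 4 = -3$)
$k = - \frac{3}{4}$ ($k = - \frac{\left(-1\right) \left(-3\right)}{4} = \left(- \frac{1}{4}\right) 3 = - \frac{3}{4} \approx -0.75$)
$h{\left(u \right)} = 30 - 3 u$ ($h{\left(u \right)} = - 3 \left(u - 10\right) = - 3 \left(-10 + u\right) = 30 - 3 u$)
$W{\left(x \right)} = \frac{9}{4} - 3 x$ ($W{\left(x \right)} = \left(- \frac{3}{4} + x\right) \left(-3\right) = \frac{9}{4} - 3 x$)
$q - W{\left(h{\left(-25 \right)} \right)} = -300538 - \left(\frac{9}{4} - 3 \left(30 - -75\right)\right) = -300538 - \left(\frac{9}{4} - 3 \left(30 + 75\right)\right) = -300538 - \left(\frac{9}{4} - 315\right) = -300538 - - \frac{1251}{4} = -300538 + \frac{1251}{4} = - \frac{1200901}{4}$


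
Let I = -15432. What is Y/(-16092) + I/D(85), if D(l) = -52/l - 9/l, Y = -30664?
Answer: 5277517186/245403 ≈ 21506.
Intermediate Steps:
D(l) = -61/l
Y/(-16092) + I/D(85) = -30664/(-16092) - 15432/((-61/85)) = -30664*(-1/16092) - 15432/((-61*1/85)) = 7666/4023 - 15432/(-61/85) = 7666/4023 - 15432*(-85/61) = 7666/4023 + 1311720/61 = 5277517186/245403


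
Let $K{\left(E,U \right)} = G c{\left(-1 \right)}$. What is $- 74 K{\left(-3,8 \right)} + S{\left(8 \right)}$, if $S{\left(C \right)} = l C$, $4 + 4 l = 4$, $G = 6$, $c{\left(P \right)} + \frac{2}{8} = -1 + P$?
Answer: $999$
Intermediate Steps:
$c{\left(P \right)} = - \frac{5}{4} + P$ ($c{\left(P \right)} = - \frac{1}{4} + \left(-1 + P\right) = - \frac{5}{4} + P$)
$l = 0$ ($l = -1 + \frac{1}{4} \cdot 4 = -1 + 1 = 0$)
$K{\left(E,U \right)} = - \frac{27}{2}$ ($K{\left(E,U \right)} = 6 \left(- \frac{5}{4} - 1\right) = 6 \left(- \frac{9}{4}\right) = - \frac{27}{2}$)
$S{\left(C \right)} = 0$ ($S{\left(C \right)} = 0 C = 0$)
$- 74 K{\left(-3,8 \right)} + S{\left(8 \right)} = \left(-74\right) \left(- \frac{27}{2}\right) + 0 = 999 + 0 = 999$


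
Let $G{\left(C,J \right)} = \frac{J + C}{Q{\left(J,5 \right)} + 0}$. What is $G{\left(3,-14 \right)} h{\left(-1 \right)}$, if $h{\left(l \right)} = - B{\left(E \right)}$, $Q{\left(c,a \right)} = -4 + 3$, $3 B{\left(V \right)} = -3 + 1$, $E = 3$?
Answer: $\frac{22}{3} \approx 7.3333$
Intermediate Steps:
$B{\left(V \right)} = - \frac{2}{3}$ ($B{\left(V \right)} = \frac{-3 + 1}{3} = \frac{1}{3} \left(-2\right) = - \frac{2}{3}$)
$Q{\left(c,a \right)} = -1$
$h{\left(l \right)} = \frac{2}{3}$ ($h{\left(l \right)} = \left(-1\right) \left(- \frac{2}{3}\right) = \frac{2}{3}$)
$G{\left(C,J \right)} = - C - J$ ($G{\left(C,J \right)} = \frac{J + C}{-1 + 0} = \frac{C + J}{-1} = \left(C + J\right) \left(-1\right) = - C - J$)
$G{\left(3,-14 \right)} h{\left(-1 \right)} = \left(\left(-1\right) 3 - -14\right) \frac{2}{3} = \left(-3 + 14\right) \frac{2}{3} = 11 \cdot \frac{2}{3} = \frac{22}{3}$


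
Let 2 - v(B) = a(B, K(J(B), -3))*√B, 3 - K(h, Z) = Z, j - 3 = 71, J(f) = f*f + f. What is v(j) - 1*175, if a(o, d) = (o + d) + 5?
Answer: -173 - 85*√74 ≈ -904.20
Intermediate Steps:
J(f) = f + f² (J(f) = f² + f = f + f²)
j = 74 (j = 3 + 71 = 74)
K(h, Z) = 3 - Z
a(o, d) = 5 + d + o (a(o, d) = (d + o) + 5 = 5 + d + o)
v(B) = 2 - √B*(11 + B) (v(B) = 2 - (5 + (3 - 1*(-3)) + B)*√B = 2 - (5 + (3 + 3) + B)*√B = 2 - (5 + 6 + B)*√B = 2 - (11 + B)*√B = 2 - √B*(11 + B))
v(j) - 1*175 = (2 - √74*(11 + 74)) - 1*175 = (2 - 1*√74*85) - 175 = (2 - 85*√74) - 175 = -173 - 85*√74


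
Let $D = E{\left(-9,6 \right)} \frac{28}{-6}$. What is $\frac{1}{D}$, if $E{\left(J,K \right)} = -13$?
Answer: $\frac{3}{182} \approx 0.016484$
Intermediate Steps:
$D = \frac{182}{3}$ ($D = - 13 \frac{28}{-6} = - 13 \cdot 28 \left(- \frac{1}{6}\right) = \left(-13\right) \left(- \frac{14}{3}\right) = \frac{182}{3} \approx 60.667$)
$\frac{1}{D} = \frac{1}{\frac{182}{3}} = \frac{3}{182}$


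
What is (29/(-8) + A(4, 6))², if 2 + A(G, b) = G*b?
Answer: 21609/64 ≈ 337.64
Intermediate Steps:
A(G, b) = -2 + G*b
(29/(-8) + A(4, 6))² = (29/(-8) + (-2 + 4*6))² = (29*(-⅛) + (-2 + 24))² = (-29/8 + 22)² = (147/8)² = 21609/64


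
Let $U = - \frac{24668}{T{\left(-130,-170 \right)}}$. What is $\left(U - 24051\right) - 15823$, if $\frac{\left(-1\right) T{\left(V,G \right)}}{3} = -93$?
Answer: $- \frac{11149514}{279} \approx -39962.0$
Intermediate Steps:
$T{\left(V,G \right)} = 279$ ($T{\left(V,G \right)} = \left(-3\right) \left(-93\right) = 279$)
$U = - \frac{24668}{279} \approx -88.416$
$\left(U - 24051\right) - 15823 = \left(- \frac{24668}{279} - 24051\right) - 15823 = - \frac{6734897}{279} - 15823 = - \frac{11149514}{279}$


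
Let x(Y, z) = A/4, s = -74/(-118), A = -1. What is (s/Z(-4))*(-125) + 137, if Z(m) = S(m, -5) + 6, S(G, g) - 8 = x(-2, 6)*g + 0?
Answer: 474563/3599 ≈ 131.86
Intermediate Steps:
s = 37/59 (s = -74*(-1/118) = 37/59 ≈ 0.62712)
x(Y, z) = -¼ (x(Y, z) = -1/4 = -1*¼ = -¼)
S(G, g) = 8 - g/4 (S(G, g) = 8 + (-g/4 + 0) = 8 - g/4)
Z(m) = 61/4 (Z(m) = (8 - ¼*(-5)) + 6 = (8 + 5/4) + 6 = 37/4 + 6 = 61/4)
(s/Z(-4))*(-125) + 137 = (37/(59*(61/4)))*(-125) + 137 = ((37/59)*(4/61))*(-125) + 137 = (148/3599)*(-125) + 137 = -18500/3599 + 137 = 474563/3599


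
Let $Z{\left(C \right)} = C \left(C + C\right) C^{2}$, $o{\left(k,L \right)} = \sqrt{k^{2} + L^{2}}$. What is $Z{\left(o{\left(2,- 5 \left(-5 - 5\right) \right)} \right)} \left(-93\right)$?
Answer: $-1166222976$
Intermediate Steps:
$o{\left(k,L \right)} = \sqrt{L^{2} + k^{2}}$
$Z{\left(C \right)} = 2 C^{4}$ ($Z{\left(C \right)} = C 2 C C^{2} = 2 C^{2} C^{2} = 2 C^{4}$)
$Z{\left(o{\left(2,- 5 \left(-5 - 5\right) \right)} \right)} \left(-93\right) = 2 \left(\sqrt{\left(- 5 \left(-5 - 5\right)\right)^{2} + 2^{2}}\right)^{4} \left(-93\right) = 2 \left(\sqrt{\left(\left(-5\right) \left(-10\right)\right)^{2} + 4}\right)^{4} \left(-93\right) = 2 \left(\sqrt{50^{2} + 4}\right)^{4} \left(-93\right) = 2 \left(\sqrt{2500 + 4}\right)^{4} \left(-93\right) = 2 \left(\sqrt{2504}\right)^{4} \left(-93\right) = 2 \left(2 \sqrt{626}\right)^{4} \left(-93\right) = 2 \cdot 6270016 \left(-93\right) = 12540032 \left(-93\right) = -1166222976$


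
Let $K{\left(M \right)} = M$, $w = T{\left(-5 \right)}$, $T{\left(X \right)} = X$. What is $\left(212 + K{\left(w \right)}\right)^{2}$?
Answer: $42849$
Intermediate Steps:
$w = -5$
$\left(212 + K{\left(w \right)}\right)^{2} = \left(212 - 5\right)^{2} = 207^{2} = 42849$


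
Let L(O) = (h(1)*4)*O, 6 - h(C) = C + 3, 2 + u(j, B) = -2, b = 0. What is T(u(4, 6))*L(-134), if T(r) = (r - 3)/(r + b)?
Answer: -1876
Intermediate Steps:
u(j, B) = -4 (u(j, B) = -2 - 2 = -4)
h(C) = 3 - C (h(C) = 6 - (C + 3) = 6 - (3 + C) = 6 + (-3 - C) = 3 - C)
L(O) = 8*O (L(O) = ((3 - 1*1)*4)*O = ((3 - 1)*4)*O = (2*4)*O = 8*O)
T(r) = (-3 + r)/r (T(r) = (r - 3)/(r + 0) = (-3 + r)/r)
T(u(4, 6))*L(-134) = ((-3 - 4)/(-4))*(8*(-134)) = -¼*(-7)*(-1072) = (7/4)*(-1072) = -1876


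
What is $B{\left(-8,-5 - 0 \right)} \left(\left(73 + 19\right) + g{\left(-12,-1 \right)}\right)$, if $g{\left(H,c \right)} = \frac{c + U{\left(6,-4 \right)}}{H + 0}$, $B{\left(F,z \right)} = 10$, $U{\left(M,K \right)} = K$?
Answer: $\frac{5545}{6} \approx 924.17$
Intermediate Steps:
$g{\left(H,c \right)} = \frac{-4 + c}{H}$ ($g{\left(H,c \right)} = \frac{c - 4}{H + 0} = \frac{-4 + c}{H}$)
$B{\left(-8,-5 - 0 \right)} \left(\left(73 + 19\right) + g{\left(-12,-1 \right)}\right) = 10 \left(\left(73 + 19\right) + \frac{-4 - 1}{-12}\right) = 10 \left(92 - - \frac{5}{12}\right) = 10 \left(92 + \frac{5}{12}\right) = 10 \cdot \frac{1109}{12} = \frac{5545}{6}$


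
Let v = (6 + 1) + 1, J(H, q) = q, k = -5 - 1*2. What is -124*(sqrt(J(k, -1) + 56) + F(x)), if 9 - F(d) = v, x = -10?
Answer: -124 - 124*sqrt(55) ≈ -1043.6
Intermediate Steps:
k = -7 (k = -5 - 2 = -7)
v = 8 (v = 7 + 1 = 8)
F(d) = 1 (F(d) = 9 - 1*8 = 9 - 8 = 1)
-124*(sqrt(J(k, -1) + 56) + F(x)) = -124*(sqrt(-1 + 56) + 1) = -124*(sqrt(55) + 1) = -124*(1 + sqrt(55)) = -124 - 124*sqrt(55)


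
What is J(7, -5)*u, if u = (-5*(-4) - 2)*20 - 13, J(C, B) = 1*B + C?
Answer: 694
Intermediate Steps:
J(C, B) = B + C
u = 347 (u = (20 - 2)*20 - 13 = 18*20 - 13 = 360 - 13 = 347)
J(7, -5)*u = (-5 + 7)*347 = 2*347 = 694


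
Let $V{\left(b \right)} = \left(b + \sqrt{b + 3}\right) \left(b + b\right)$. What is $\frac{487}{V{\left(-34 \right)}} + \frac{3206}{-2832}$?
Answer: $- \frac{1557965}{1680792} + \frac{487 i \sqrt{31}}{80716} \approx -0.92692 + 0.033593 i$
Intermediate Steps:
$V{\left(b \right)} = 2 b \left(b + \sqrt{3 + b}\right)$ ($V{\left(b \right)} = \left(b + \sqrt{3 + b}\right) 2 b = 2 b \left(b + \sqrt{3 + b}\right)$)
$\frac{487}{V{\left(-34 \right)}} + \frac{3206}{-2832} = \frac{487}{2 \left(-34\right) \left(-34 + \sqrt{3 - 34}\right)} + \frac{3206}{-2832} = \frac{487}{2 \left(-34\right) \left(-34 + \sqrt{-31}\right)} + 3206 \left(- \frac{1}{2832}\right) = \frac{487}{2 \left(-34\right) \left(-34 + i \sqrt{31}\right)} - \frac{1603}{1416} = \frac{487}{2312 - 68 i \sqrt{31}} - \frac{1603}{1416} = - \frac{1603}{1416} + \frac{487}{2312 - 68 i \sqrt{31}}$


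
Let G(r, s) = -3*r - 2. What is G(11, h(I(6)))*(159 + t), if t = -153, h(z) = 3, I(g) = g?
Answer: -210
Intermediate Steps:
G(r, s) = -2 - 3*r
G(11, h(I(6)))*(159 + t) = (-2 - 3*11)*(159 - 153) = (-2 - 33)*6 = -35*6 = -210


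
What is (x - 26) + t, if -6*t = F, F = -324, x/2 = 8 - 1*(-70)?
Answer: 184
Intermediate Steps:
x = 156 (x = 2*(8 - 1*(-70)) = 2*(8 + 70) = 2*78 = 156)
t = 54 (t = -⅙*(-324) = 54)
(x - 26) + t = (156 - 26) + 54 = 130 + 54 = 184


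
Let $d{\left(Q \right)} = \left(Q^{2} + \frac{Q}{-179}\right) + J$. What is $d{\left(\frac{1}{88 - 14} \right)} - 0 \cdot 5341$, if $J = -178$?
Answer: $- \frac{174476207}{980204} \approx -178.0$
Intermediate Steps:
$d{\left(Q \right)} = -178 + Q^{2} - \frac{Q}{179}$ ($d{\left(Q \right)} = \left(Q^{2} + \frac{Q}{-179}\right) - 178 = \left(Q^{2} - \frac{Q}{179}\right) - 178 = -178 + Q^{2} - \frac{Q}{179}$)
$d{\left(\frac{1}{88 - 14} \right)} - 0 \cdot 5341 = \left(-178 + \left(\frac{1}{88 - 14}\right)^{2} - \frac{1}{179 \left(88 - 14\right)}\right) - 0 \cdot 5341 = \left(-178 + \left(\frac{1}{74}\right)^{2} - \frac{1}{179 \cdot 74}\right) - 0 = \left(-178 + \left(\frac{1}{74}\right)^{2} - \frac{1}{13246}\right) + 0 = \left(-178 + \frac{1}{5476} - \frac{1}{13246}\right) + 0 = - \frac{174476207}{980204} + 0 = - \frac{174476207}{980204}$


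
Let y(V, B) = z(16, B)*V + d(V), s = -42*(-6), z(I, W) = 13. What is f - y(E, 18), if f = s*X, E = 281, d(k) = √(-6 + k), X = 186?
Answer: 43219 - 5*√11 ≈ 43202.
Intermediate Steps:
s = 252
y(V, B) = √(-6 + V) + 13*V (y(V, B) = 13*V + √(-6 + V) = √(-6 + V) + 13*V)
f = 46872 (f = 252*186 = 46872)
f - y(E, 18) = 46872 - (√(-6 + 281) + 13*281) = 46872 - (√275 + 3653) = 46872 - (5*√11 + 3653) = 46872 - (3653 + 5*√11) = 46872 + (-3653 - 5*√11) = 43219 - 5*√11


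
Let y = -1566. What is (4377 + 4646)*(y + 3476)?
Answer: 17233930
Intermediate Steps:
(4377 + 4646)*(y + 3476) = (4377 + 4646)*(-1566 + 3476) = 9023*1910 = 17233930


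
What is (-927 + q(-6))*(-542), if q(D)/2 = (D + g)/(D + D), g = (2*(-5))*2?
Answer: 1500256/3 ≈ 5.0009e+5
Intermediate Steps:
g = -20 (g = -10*2 = -20)
q(D) = (-20 + D)/D (q(D) = 2*((D - 20)/(D + D)) = 2*((-20 + D)/((2*D))) = 2*((-20 + D)*(1/(2*D))) = 2*((-20 + D)/(2*D)) = (-20 + D)/D)
(-927 + q(-6))*(-542) = (-927 + (-20 - 6)/(-6))*(-542) = (-927 - ⅙*(-26))*(-542) = (-927 + 13/3)*(-542) = -2768/3*(-542) = 1500256/3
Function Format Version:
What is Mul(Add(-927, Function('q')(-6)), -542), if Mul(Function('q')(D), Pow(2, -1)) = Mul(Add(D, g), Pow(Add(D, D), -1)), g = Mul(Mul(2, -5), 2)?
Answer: Rational(1500256, 3) ≈ 5.0009e+5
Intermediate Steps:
g = -20 (g = Mul(-10, 2) = -20)
Function('q')(D) = Mul(Pow(D, -1), Add(-20, D)) (Function('q')(D) = Mul(2, Mul(Add(D, -20), Pow(Add(D, D), -1))) = Mul(2, Mul(Add(-20, D), Pow(Mul(2, D), -1))) = Mul(2, Mul(Add(-20, D), Mul(Rational(1, 2), Pow(D, -1)))) = Mul(2, Mul(Rational(1, 2), Pow(D, -1), Add(-20, D))) = Mul(Pow(D, -1), Add(-20, D)))
Mul(Add(-927, Function('q')(-6)), -542) = Mul(Add(-927, Mul(Pow(-6, -1), Add(-20, -6))), -542) = Mul(Add(-927, Mul(Rational(-1, 6), -26)), -542) = Mul(Add(-927, Rational(13, 3)), -542) = Mul(Rational(-2768, 3), -542) = Rational(1500256, 3)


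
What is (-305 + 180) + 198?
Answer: 73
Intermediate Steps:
(-305 + 180) + 198 = -125 + 198 = 73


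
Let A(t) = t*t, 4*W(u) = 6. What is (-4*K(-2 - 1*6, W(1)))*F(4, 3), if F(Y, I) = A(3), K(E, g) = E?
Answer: 288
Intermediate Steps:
W(u) = 3/2 (W(u) = (¼)*6 = 3/2)
A(t) = t²
F(Y, I) = 9 (F(Y, I) = 3² = 9)
(-4*K(-2 - 1*6, W(1)))*F(4, 3) = -4*(-2 - 1*6)*9 = -4*(-2 - 6)*9 = -4*(-8)*9 = 32*9 = 288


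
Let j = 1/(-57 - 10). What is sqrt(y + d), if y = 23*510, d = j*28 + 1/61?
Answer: 33*sqrt(179913827)/4087 ≈ 108.30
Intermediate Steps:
j = -1/67 (j = 1/(-67) = -1/67 ≈ -0.014925)
d = -1641/4087 (d = -1/67*28 + 1/61 = -28/67 + 1/61 = -1641/4087 ≈ -0.40152)
y = 11730
sqrt(y + d) = sqrt(11730 - 1641/4087) = sqrt(47938869/4087) = 33*sqrt(179913827)/4087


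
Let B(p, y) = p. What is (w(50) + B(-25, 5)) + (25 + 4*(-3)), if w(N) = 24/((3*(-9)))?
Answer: -116/9 ≈ -12.889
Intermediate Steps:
w(N) = -8/9 (w(N) = 24/(-27) = 24*(-1/27) = -8/9)
(w(50) + B(-25, 5)) + (25 + 4*(-3)) = (-8/9 - 25) + (25 + 4*(-3)) = -233/9 + (25 - 12) = -233/9 + 13 = -116/9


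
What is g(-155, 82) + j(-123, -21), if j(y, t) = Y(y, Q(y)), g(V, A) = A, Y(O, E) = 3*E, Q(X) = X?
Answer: -287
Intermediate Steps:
j(y, t) = 3*y
g(-155, 82) + j(-123, -21) = 82 + 3*(-123) = 82 - 369 = -287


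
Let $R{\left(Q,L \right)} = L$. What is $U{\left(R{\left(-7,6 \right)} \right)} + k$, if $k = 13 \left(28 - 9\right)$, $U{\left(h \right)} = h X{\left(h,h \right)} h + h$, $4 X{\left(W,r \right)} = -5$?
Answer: $208$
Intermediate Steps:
$X{\left(W,r \right)} = - \frac{5}{4}$ ($X{\left(W,r \right)} = \frac{1}{4} \left(-5\right) = - \frac{5}{4}$)
$U{\left(h \right)} = h - \frac{5 h^{2}}{4}$ ($U{\left(h \right)} = h \left(- \frac{5}{4}\right) h + h = - \frac{5 h}{4} h + h = - \frac{5 h^{2}}{4} + h = h - \frac{5 h^{2}}{4}$)
$k = 247$ ($k = 13 \cdot 19 = 247$)
$U{\left(R{\left(-7,6 \right)} \right)} + k = \frac{1}{4} \cdot 6 \left(4 - 30\right) + 247 = \frac{1}{4} \cdot 6 \left(-26\right) + 247 = -39 + 247 = 208$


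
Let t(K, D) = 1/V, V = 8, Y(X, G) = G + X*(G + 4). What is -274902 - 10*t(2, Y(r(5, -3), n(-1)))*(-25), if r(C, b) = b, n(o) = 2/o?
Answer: -1099483/4 ≈ -2.7487e+5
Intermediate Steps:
Y(X, G) = G + X*(4 + G)
t(K, D) = ⅛ (t(K, D) = 1/8 = ⅛)
-274902 - 10*t(2, Y(r(5, -3), n(-1)))*(-25) = -274902 - 10*⅛*(-25) = -274902 - 5/4*(-25) = -274902 + 125/4 = -1099483/4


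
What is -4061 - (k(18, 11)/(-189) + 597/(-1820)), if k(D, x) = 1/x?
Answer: -313565053/77220 ≈ -4060.7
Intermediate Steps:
-4061 - (k(18, 11)/(-189) + 597/(-1820)) = -4061 - (1/(11*(-189)) + 597/(-1820)) = -4061 - ((1/11)*(-1/189) + 597*(-1/1820)) = -4061 - (-1/2079 - 597/1820) = -4061 - 1*(-25367/77220) = -4061 + 25367/77220 = -313565053/77220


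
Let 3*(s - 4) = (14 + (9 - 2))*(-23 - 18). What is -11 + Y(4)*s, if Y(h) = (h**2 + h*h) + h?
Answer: -10199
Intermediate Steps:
s = -283 (s = 4 + ((14 + (9 - 2))*(-23 - 18))/3 = 4 + ((14 + 7)*(-41))/3 = 4 + (21*(-41))/3 = 4 + (1/3)*(-861) = 4 - 287 = -283)
Y(h) = h + 2*h**2 (Y(h) = (h**2 + h**2) + h = 2*h**2 + h = h + 2*h**2)
-11 + Y(4)*s = -11 + (4*(1 + 2*4))*(-283) = -11 + (4*(1 + 8))*(-283) = -11 + (4*9)*(-283) = -11 + 36*(-283) = -11 - 10188 = -10199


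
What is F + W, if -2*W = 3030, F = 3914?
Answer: 2399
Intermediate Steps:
W = -1515 (W = -1/2*3030 = -1515)
F + W = 3914 - 1515 = 2399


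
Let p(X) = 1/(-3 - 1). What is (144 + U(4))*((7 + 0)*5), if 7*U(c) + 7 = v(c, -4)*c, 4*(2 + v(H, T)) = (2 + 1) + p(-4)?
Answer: 19915/4 ≈ 4978.8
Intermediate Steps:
p(X) = -1/4 (p(X) = 1/(-4) = -1/4)
v(H, T) = -21/16 (v(H, T) = -2 + ((2 + 1) - 1/4)/4 = -2 + (3 - 1/4)/4 = -2 + (1/4)*(11/4) = -2 + 11/16 = -21/16)
U(c) = -1 - 3*c/16 (U(c) = -1 + (-21*c/16)/7 = -1 - 3*c/16)
(144 + U(4))*((7 + 0)*5) = (144 + (-1 - 3/16*4))*((7 + 0)*5) = (144 + (-1 - 3/4))*(7*5) = (144 - 7/4)*35 = (569/4)*35 = 19915/4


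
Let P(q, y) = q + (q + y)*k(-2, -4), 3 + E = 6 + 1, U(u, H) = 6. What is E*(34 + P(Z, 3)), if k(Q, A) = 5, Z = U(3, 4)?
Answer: 340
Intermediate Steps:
Z = 6
E = 4 (E = -3 + (6 + 1) = -3 + 7 = 4)
P(q, y) = 5*y + 6*q (P(q, y) = q + (q + y)*5 = q + (5*q + 5*y) = 5*y + 6*q)
E*(34 + P(Z, 3)) = 4*(34 + (5*3 + 6*6)) = 4*(34 + (15 + 36)) = 4*(34 + 51) = 4*85 = 340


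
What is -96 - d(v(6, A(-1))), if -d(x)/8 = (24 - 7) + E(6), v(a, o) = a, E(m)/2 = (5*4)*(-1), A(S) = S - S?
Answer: -280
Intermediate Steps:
A(S) = 0
E(m) = -40 (E(m) = 2*((5*4)*(-1)) = 2*(20*(-1)) = 2*(-20) = -40)
d(x) = 184 (d(x) = -8*((24 - 7) - 40) = -8*(17 - 40) = -8*(-23) = 184)
-96 - d(v(6, A(-1))) = -96 - 1*184 = -96 - 184 = -280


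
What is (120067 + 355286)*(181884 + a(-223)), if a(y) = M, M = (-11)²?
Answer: 86516622765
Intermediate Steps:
M = 121
a(y) = 121
(120067 + 355286)*(181884 + a(-223)) = (120067 + 355286)*(181884 + 121) = 475353*182005 = 86516622765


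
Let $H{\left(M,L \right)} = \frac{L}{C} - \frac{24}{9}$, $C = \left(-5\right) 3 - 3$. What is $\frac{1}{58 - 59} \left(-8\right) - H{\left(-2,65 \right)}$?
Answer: $\frac{257}{18} \approx 14.278$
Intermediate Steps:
$C = -18$ ($C = -15 - 3 = -18$)
$H{\left(M,L \right)} = - \frac{8}{3} - \frac{L}{18}$ ($H{\left(M,L \right)} = \frac{L}{-18} - \frac{24}{9} = L \left(- \frac{1}{18}\right) - \frac{8}{3} = - \frac{L}{18} - \frac{8}{3} = - \frac{8}{3} - \frac{L}{18}$)
$\frac{1}{58 - 59} \left(-8\right) - H{\left(-2,65 \right)} = \frac{1}{58 - 59} \left(-8\right) - \left(- \frac{8}{3} - \frac{65}{18}\right) = \frac{1}{-1} \left(-8\right) - \left(- \frac{8}{3} - \frac{65}{18}\right) = \left(-1\right) \left(-8\right) - - \frac{113}{18} = 8 + \frac{113}{18} = \frac{257}{18}$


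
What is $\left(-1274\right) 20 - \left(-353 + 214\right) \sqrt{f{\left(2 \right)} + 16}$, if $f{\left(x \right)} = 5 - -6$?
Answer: $-25480 + 417 \sqrt{3} \approx -24758.0$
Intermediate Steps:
$f{\left(x \right)} = 11$ ($f{\left(x \right)} = 5 + 6 = 11$)
$\left(-1274\right) 20 - \left(-353 + 214\right) \sqrt{f{\left(2 \right)} + 16} = \left(-1274\right) 20 - \left(-353 + 214\right) \sqrt{11 + 16} = -25480 - - 139 \sqrt{27} = -25480 - - 139 \cdot 3 \sqrt{3} = -25480 - - 417 \sqrt{3} = -25480 + 417 \sqrt{3}$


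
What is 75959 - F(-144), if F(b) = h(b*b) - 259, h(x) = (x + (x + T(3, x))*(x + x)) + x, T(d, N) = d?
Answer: -860053062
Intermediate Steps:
h(x) = 2*x + 2*x*(3 + x) (h(x) = (x + (x + 3)*(x + x)) + x = (x + (3 + x)*(2*x)) + x = (x + 2*x*(3 + x)) + x = 2*x + 2*x*(3 + x))
F(b) = -259 + 2*b**2*(4 + b**2) (F(b) = 2*(b*b)*(4 + b*b) - 259 = 2*b**2*(4 + b**2) - 259 = -259 + 2*b**2*(4 + b**2))
75959 - F(-144) = 75959 - (-259 + 2*(-144)**2*(4 + (-144)**2)) = 75959 - (-259 + 2*20736*(4 + 20736)) = 75959 - (-259 + 2*20736*20740) = 75959 - (-259 + 860129280) = 75959 - 1*860129021 = 75959 - 860129021 = -860053062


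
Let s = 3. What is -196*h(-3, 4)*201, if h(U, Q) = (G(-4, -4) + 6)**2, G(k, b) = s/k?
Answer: -4343409/4 ≈ -1.0859e+6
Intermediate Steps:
G(k, b) = 3/k
h(U, Q) = 441/16 (h(U, Q) = (3/(-4) + 6)**2 = (3*(-1/4) + 6)**2 = (-3/4 + 6)**2 = (21/4)**2 = 441/16)
-196*h(-3, 4)*201 = -196*441/16*201 = -21609/4*201 = -4343409/4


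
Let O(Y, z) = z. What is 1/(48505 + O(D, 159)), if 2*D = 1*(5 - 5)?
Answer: 1/48664 ≈ 2.0549e-5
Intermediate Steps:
D = 0 (D = (1*(5 - 5))/2 = (1*0)/2 = (1/2)*0 = 0)
1/(48505 + O(D, 159)) = 1/(48505 + 159) = 1/48664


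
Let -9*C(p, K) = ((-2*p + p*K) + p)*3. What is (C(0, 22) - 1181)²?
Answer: 1394761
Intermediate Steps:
C(p, K) = p/3 - K*p/3 (C(p, K) = -((-2*p + p*K) + p)*3/9 = -((-2*p + K*p) + p)*3/9 = -(-p + K*p)*3/9 = -(-3*p + 3*K*p)/9 = p/3 - K*p/3)
(C(0, 22) - 1181)² = ((⅓)*0*(1 - 1*22) - 1181)² = ((⅓)*0*(1 - 22) - 1181)² = ((⅓)*0*(-21) - 1181)² = (0 - 1181)² = (-1181)² = 1394761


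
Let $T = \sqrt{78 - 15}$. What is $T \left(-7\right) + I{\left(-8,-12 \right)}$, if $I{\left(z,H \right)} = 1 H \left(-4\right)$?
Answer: $48 - 21 \sqrt{7} \approx -7.5608$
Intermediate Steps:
$I{\left(z,H \right)} = - 4 H$ ($I{\left(z,H \right)} = H \left(-4\right) = - 4 H$)
$T = 3 \sqrt{7}$ ($T = \sqrt{63} = 3 \sqrt{7} \approx 7.9373$)
$T \left(-7\right) + I{\left(-8,-12 \right)} = 3 \sqrt{7} \left(-7\right) - -48 = - 21 \sqrt{7} + 48 = 48 - 21 \sqrt{7}$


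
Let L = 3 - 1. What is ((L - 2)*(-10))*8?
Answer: 0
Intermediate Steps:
L = 2
((L - 2)*(-10))*8 = ((2 - 2)*(-10))*8 = (0*(-10))*8 = 0*8 = 0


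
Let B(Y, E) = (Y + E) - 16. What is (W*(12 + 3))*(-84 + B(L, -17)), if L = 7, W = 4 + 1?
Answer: -8250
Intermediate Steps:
W = 5
B(Y, E) = -16 + E + Y (B(Y, E) = (E + Y) - 16 = -16 + E + Y)
(W*(12 + 3))*(-84 + B(L, -17)) = (5*(12 + 3))*(-84 + (-16 - 17 + 7)) = (5*15)*(-84 - 26) = 75*(-110) = -8250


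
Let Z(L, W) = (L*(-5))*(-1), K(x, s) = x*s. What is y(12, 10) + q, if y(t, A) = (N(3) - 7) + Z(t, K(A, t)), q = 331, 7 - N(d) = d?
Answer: 388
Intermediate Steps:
N(d) = 7 - d
K(x, s) = s*x
Z(L, W) = 5*L (Z(L, W) = -5*L*(-1) = 5*L)
y(t, A) = -3 + 5*t (y(t, A) = ((7 - 1*3) - 7) + 5*t = ((7 - 3) - 7) + 5*t = (4 - 7) + 5*t = -3 + 5*t)
y(12, 10) + q = (-3 + 5*12) + 331 = (-3 + 60) + 331 = 57 + 331 = 388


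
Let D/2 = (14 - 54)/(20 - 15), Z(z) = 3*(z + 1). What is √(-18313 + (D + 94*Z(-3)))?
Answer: I*√18893 ≈ 137.45*I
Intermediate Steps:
Z(z) = 3 + 3*z (Z(z) = 3*(1 + z) = 3 + 3*z)
D = -16 (D = 2*((14 - 54)/(20 - 15)) = 2*(-40/5) = 2*(-40*⅕) = 2*(-8) = -16)
√(-18313 + (D + 94*Z(-3))) = √(-18313 + (-16 + 94*(3 + 3*(-3)))) = √(-18313 + (-16 + 94*(3 - 9))) = √(-18313 + (-16 + 94*(-6))) = √(-18313 + (-16 - 564)) = √(-18313 - 580) = √(-18893) = I*√18893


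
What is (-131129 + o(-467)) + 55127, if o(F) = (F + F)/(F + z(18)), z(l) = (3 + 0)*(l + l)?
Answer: -27283784/359 ≈ -75999.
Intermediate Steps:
z(l) = 6*l (z(l) = 3*(2*l) = 6*l)
o(F) = 2*F/(108 + F) (o(F) = (F + F)/(F + 6*18) = (2*F)/(F + 108) = (2*F)/(108 + F) = 2*F/(108 + F))
(-131129 + o(-467)) + 55127 = (-131129 + 2*(-467)/(108 - 467)) + 55127 = (-131129 + 2*(-467)/(-359)) + 55127 = (-131129 + 2*(-467)*(-1/359)) + 55127 = (-131129 + 934/359) + 55127 = -47074377/359 + 55127 = -27283784/359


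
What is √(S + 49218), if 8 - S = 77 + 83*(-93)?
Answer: 2*√14217 ≈ 238.47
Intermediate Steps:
S = 7650 (S = 8 - (77 + 83*(-93)) = 8 - (77 - 7719) = 8 - 1*(-7642) = 8 + 7642 = 7650)
√(S + 49218) = √(7650 + 49218) = √56868 = 2*√14217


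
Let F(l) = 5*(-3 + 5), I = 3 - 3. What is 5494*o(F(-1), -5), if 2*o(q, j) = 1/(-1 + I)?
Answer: -2747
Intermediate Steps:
I = 0
F(l) = 10 (F(l) = 5*2 = 10)
o(q, j) = -½ (o(q, j) = 1/(2*(-1 + 0)) = (½)/(-1) = (½)*(-1) = -½)
5494*o(F(-1), -5) = 5494*(-½) = -2747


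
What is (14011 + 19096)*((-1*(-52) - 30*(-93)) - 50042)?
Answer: -1562650400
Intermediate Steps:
(14011 + 19096)*((-1*(-52) - 30*(-93)) - 50042) = 33107*((52 + 2790) - 50042) = 33107*(2842 - 50042) = 33107*(-47200) = -1562650400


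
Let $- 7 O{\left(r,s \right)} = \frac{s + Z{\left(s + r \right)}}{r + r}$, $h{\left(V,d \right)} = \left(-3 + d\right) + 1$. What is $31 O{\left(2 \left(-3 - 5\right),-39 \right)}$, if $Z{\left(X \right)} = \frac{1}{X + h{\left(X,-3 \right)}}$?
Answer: $- \frac{72571}{13440} \approx -5.3996$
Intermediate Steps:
$h{\left(V,d \right)} = -2 + d$
$Z{\left(X \right)} = \frac{1}{-5 + X}$ ($Z{\left(X \right)} = \frac{1}{X - 5} = \frac{1}{-5 + X}$)
$O{\left(r,s \right)} = - \frac{s + \frac{1}{-5 + r + s}}{14 r}$ ($O{\left(r,s \right)} = - \frac{\left(s + \frac{1}{-5 + \left(s + r\right)}\right) \frac{1}{r + r}}{7} = - \frac{\left(s + \frac{1}{-5 + \left(r + s\right)}\right) \frac{1}{2 r}}{7} = - \frac{\left(s + \frac{1}{-5 + r + s}\right) \frac{1}{2 r}}{7} = - \frac{\frac{1}{2} \frac{1}{r} \left(s + \frac{1}{-5 + r + s}\right)}{7} = - \frac{s + \frac{1}{-5 + r + s}}{14 r}$)
$31 O{\left(2 \left(-3 - 5\right),-39 \right)} = 31 \frac{1 - - 39 \left(5 - 2 \left(-3 - 5\right) - -39\right)}{14 \cdot 2 \left(-3 - 5\right) \left(5 - 2 \left(-3 - 5\right) - -39\right)} = 31 \frac{1 - - 39 \left(5 - 2 \left(-8\right) + 39\right)}{14 \cdot 2 \left(-8\right) \left(5 - 2 \left(-8\right) + 39\right)} = 31 \frac{1 - - 39 \left(5 - -16 + 39\right)}{14 \left(-16\right) \left(5 - -16 + 39\right)} = 31 \cdot \frac{1}{14} \left(- \frac{1}{16}\right) \frac{1}{5 + 16 + 39} \left(1 - - 39 \left(5 + 16 + 39\right)\right) = 31 \cdot \frac{1}{14} \left(- \frac{1}{16}\right) \frac{1}{60} \left(1 - \left(-39\right) 60\right) = 31 \cdot \frac{1}{14} \left(- \frac{1}{16}\right) \frac{1}{60} \left(1 + 2340\right) = 31 \cdot \frac{1}{14} \left(- \frac{1}{16}\right) \frac{1}{60} \cdot 2341 = 31 \left(- \frac{2341}{13440}\right) = - \frac{72571}{13440}$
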